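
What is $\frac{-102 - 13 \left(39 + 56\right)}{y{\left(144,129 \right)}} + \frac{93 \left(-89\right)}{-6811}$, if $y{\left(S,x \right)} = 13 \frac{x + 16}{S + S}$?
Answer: $- \frac{2607014271}{12838735} \approx -203.06$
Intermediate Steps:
$y{\left(S,x \right)} = \frac{13 \left(16 + x\right)}{2 S}$ ($y{\left(S,x \right)} = 13 \frac{16 + x}{2 S} = \frac{13 \left(16 + x\right)}{2 S}$)
$\frac{-102 - 13 \left(39 + 56\right)}{y{\left(144,129 \right)}} + \frac{93 \left(-89\right)}{-6811} = \frac{-102 - 13 \left(39 + 56\right)}{\frac{13}{2} \cdot \frac{1}{144} \left(16 + 129\right)} + \frac{93 \left(-89\right)}{-6811} = \frac{-102 - 1235}{\frac{13}{2} \cdot \frac{1}{144} \cdot 145} - - \frac{8277}{6811} = \frac{-102 - 1235}{\frac{1885}{288}} + \frac{8277}{6811} = \left(-1337\right) \frac{288}{1885} + \frac{8277}{6811} = - \frac{385056}{1885} + \frac{8277}{6811} = - \frac{2607014271}{12838735}$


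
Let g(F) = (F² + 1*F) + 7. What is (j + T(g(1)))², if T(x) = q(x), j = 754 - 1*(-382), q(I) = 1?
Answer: 1292769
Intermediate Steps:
j = 1136 (j = 754 + 382 = 1136)
g(F) = 7 + F + F² (g(F) = (F² + F) + 7 = (F + F²) + 7 = 7 + F + F²)
T(x) = 1
(j + T(g(1)))² = (1136 + 1)² = 1137² = 1292769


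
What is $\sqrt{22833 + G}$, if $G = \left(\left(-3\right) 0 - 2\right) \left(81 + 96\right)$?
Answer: $\sqrt{22479} \approx 149.93$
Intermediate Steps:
$G = -354$ ($G = \left(0 - 2\right) 177 = \left(-2\right) 177 = -354$)
$\sqrt{22833 + G} = \sqrt{22833 - 354} = \sqrt{22479}$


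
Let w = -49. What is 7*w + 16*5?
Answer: -263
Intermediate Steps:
7*w + 16*5 = 7*(-49) + 16*5 = -343 + 80 = -263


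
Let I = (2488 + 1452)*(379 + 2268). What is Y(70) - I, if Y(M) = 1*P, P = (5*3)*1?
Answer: -10429165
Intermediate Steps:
P = 15 (P = 15*1 = 15)
Y(M) = 15 (Y(M) = 1*15 = 15)
I = 10429180 (I = 3940*2647 = 10429180)
Y(70) - I = 15 - 1*10429180 = 15 - 10429180 = -10429165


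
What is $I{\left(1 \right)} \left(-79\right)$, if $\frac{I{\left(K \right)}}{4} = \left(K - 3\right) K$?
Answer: $632$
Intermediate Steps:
$I{\left(K \right)} = 4 K \left(-3 + K\right)$ ($I{\left(K \right)} = 4 \left(K - 3\right) K = 4 \left(-3 + K\right) K = 4 K \left(-3 + K\right)$)
$I{\left(1 \right)} \left(-79\right) = 4 \cdot 1 \left(-3 + 1\right) \left(-79\right) = 4 \cdot 1 \left(-2\right) \left(-79\right) = \left(-8\right) \left(-79\right) = 632$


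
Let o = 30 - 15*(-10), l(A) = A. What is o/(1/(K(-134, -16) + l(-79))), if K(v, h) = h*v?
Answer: 371700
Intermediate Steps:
o = 180 (o = 30 + 150 = 180)
o/(1/(K(-134, -16) + l(-79))) = 180/(1/(-16*(-134) - 79)) = 180/(1/(2144 - 79)) = 180/(1/2065) = 180*2065 = 371700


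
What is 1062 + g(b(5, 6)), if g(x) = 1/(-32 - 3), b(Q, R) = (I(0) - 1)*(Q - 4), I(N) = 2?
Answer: 37169/35 ≈ 1062.0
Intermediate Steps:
b(Q, R) = -4 + Q (b(Q, R) = (2 - 1)*(Q - 4) = 1*(-4 + Q) = -4 + Q)
g(x) = -1/35 (g(x) = 1/(-35) = -1/35)
1062 + g(b(5, 6)) = 1062 - 1/35 = 37169/35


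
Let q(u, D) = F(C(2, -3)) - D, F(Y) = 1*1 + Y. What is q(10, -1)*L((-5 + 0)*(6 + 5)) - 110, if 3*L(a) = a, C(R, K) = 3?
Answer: -605/3 ≈ -201.67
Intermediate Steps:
L(a) = a/3
F(Y) = 1 + Y
q(u, D) = 4 - D (q(u, D) = (1 + 3) - D = 4 - D)
q(10, -1)*L((-5 + 0)*(6 + 5)) - 110 = (4 - 1*(-1))*(((-5 + 0)*(6 + 5))/3) - 110 = (4 + 1)*((-5*11)/3) - 110 = 5*((1/3)*(-55)) - 110 = 5*(-55/3) - 110 = -275/3 - 110 = -605/3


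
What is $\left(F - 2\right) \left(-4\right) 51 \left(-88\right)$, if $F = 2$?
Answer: $0$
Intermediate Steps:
$\left(F - 2\right) \left(-4\right) 51 \left(-88\right) = \left(2 - 2\right) \left(-4\right) 51 \left(-88\right) = 0 \left(-4\right) 51 \left(-88\right) = 0 \cdot 51 \left(-88\right) = 0 \left(-88\right) = 0$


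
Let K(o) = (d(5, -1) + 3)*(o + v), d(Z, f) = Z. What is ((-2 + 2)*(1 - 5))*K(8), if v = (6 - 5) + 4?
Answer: 0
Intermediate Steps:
v = 5 (v = 1 + 4 = 5)
K(o) = 40 + 8*o (K(o) = (5 + 3)*(o + 5) = 8*(5 + o) = 40 + 8*o)
((-2 + 2)*(1 - 5))*K(8) = ((-2 + 2)*(1 - 5))*(40 + 8*8) = (0*(-4))*(40 + 64) = 0*104 = 0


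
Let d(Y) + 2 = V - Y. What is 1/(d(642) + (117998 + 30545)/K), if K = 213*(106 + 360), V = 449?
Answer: -99258/19206767 ≈ -0.0051679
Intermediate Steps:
K = 99258 (K = 213*466 = 99258)
d(Y) = 447 - Y (d(Y) = -2 + (449 - Y) = 447 - Y)
1/(d(642) + (117998 + 30545)/K) = 1/((447 - 1*642) + (117998 + 30545)/99258) = 1/((447 - 642) + 148543*(1/99258)) = 1/(-195 + 148543/99258) = 1/(-19206767/99258) = -99258/19206767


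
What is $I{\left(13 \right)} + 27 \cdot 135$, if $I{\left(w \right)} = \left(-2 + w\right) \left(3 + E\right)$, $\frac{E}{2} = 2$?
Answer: $3722$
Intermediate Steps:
$E = 4$ ($E = 2 \cdot 2 = 4$)
$I{\left(w \right)} = -14 + 7 w$ ($I{\left(w \right)} = \left(-2 + w\right) \left(3 + 4\right) = \left(-2 + w\right) 7 = -14 + 7 w$)
$I{\left(13 \right)} + 27 \cdot 135 = \left(-14 + 7 \cdot 13\right) + 27 \cdot 135 = \left(-14 + 91\right) + 3645 = 77 + 3645 = 3722$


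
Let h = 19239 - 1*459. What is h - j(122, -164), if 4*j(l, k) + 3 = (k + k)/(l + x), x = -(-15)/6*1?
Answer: 18706283/996 ≈ 18781.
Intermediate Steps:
x = 5/2 (x = -(-15)/6*1 = -3*(-⅚)*1 = (5/2)*1 = 5/2 ≈ 2.5000)
h = 18780 (h = 19239 - 459 = 18780)
j(l, k) = -¾ + k/(2*(5/2 + l)) (j(l, k) = -¾ + ((k + k)/(l + 5/2))/4 = -¾ + ((2*k)/(5/2 + l))/4 = -¾ + (2*k/(5/2 + l))/4 = -¾ + k/(2*(5/2 + l)))
h - j(122, -164) = 18780 - (-15 - 6*122 + 4*(-164))/(4*(5 + 2*122)) = 18780 - (-15 - 732 - 656)/(4*(5 + 244)) = 18780 - (-1403)/(4*249) = 18780 - 1*(-1403/996) = 18780 + 1403/996 = 18706283/996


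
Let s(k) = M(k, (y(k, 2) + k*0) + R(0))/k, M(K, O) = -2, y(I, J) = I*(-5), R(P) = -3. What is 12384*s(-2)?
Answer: 12384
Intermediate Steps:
y(I, J) = -5*I
s(k) = -2/k
12384*s(-2) = 12384*(-2/(-2)) = 12384*(-2*(-½)) = 12384*1 = 12384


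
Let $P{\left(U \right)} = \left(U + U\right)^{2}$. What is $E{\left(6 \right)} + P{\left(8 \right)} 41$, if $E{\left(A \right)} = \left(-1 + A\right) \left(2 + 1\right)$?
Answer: $10511$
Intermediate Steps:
$E{\left(A \right)} = -3 + 3 A$ ($E{\left(A \right)} = \left(-1 + A\right) 3 = -3 + 3 A$)
$P{\left(U \right)} = 4 U^{2}$ ($P{\left(U \right)} = \left(2 U\right)^{2} = 4 U^{2}$)
$E{\left(6 \right)} + P{\left(8 \right)} 41 = \left(-3 + 3 \cdot 6\right) + 4 \cdot 8^{2} \cdot 41 = \left(-3 + 18\right) + 4 \cdot 64 \cdot 41 = 15 + 256 \cdot 41 = 15 + 10496 = 10511$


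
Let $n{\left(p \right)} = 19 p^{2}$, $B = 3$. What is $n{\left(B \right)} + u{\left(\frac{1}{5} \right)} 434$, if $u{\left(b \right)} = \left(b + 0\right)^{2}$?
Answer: $\frac{4709}{25} \approx 188.36$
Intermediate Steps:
$u{\left(b \right)} = b^{2}$
$n{\left(B \right)} + u{\left(\frac{1}{5} \right)} 434 = 19 \cdot 3^{2} + \left(\frac{1}{5}\right)^{2} \cdot 434 = 19 \cdot 9 + \left(\frac{1}{5}\right)^{2} \cdot 434 = 171 + \frac{1}{25} \cdot 434 = 171 + \frac{434}{25} = \frac{4709}{25}$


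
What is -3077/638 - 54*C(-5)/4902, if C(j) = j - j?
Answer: -3077/638 ≈ -4.8229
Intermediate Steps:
C(j) = 0
-3077/638 - 54*C(-5)/4902 = -3077/638 - 54*0/4902 = -3077*1/638 + 0*(1/4902) = -3077/638 + 0 = -3077/638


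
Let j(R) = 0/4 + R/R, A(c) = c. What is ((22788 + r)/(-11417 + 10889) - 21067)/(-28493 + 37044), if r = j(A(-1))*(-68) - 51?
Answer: -11146045/4514928 ≈ -2.4687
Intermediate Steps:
j(R) = 1 (j(R) = 0*(1/4) + 1 = 0 + 1 = 1)
r = -119 (r = 1*(-68) - 51 = -68 - 51 = -119)
((22788 + r)/(-11417 + 10889) - 21067)/(-28493 + 37044) = ((22788 - 119)/(-11417 + 10889) - 21067)/(-28493 + 37044) = (22669/(-528) - 21067)/8551 = (22669*(-1/528) - 21067)*(1/8551) = (-22669/528 - 21067)*(1/8551) = -11146045/528*1/8551 = -11146045/4514928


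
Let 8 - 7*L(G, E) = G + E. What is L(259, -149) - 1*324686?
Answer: -2272904/7 ≈ -3.2470e+5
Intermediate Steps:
L(G, E) = 8/7 - E/7 - G/7 (L(G, E) = 8/7 - (G + E)/7 = 8/7 - (E + G)/7 = 8/7 + (-E/7 - G/7) = 8/7 - E/7 - G/7)
L(259, -149) - 1*324686 = (8/7 - ⅐*(-149) - ⅐*259) - 1*324686 = (8/7 + 149/7 - 37) - 324686 = -102/7 - 324686 = -2272904/7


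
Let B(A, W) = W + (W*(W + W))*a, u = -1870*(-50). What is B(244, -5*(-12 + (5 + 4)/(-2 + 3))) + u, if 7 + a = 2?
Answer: 91265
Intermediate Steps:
a = -5 (a = -7 + 2 = -5)
u = 93500
B(A, W) = W - 10*W² (B(A, W) = W + (W*(W + W))*(-5) = W + (W*(2*W))*(-5) = W + (2*W²)*(-5) = W - 10*W²)
B(244, -5*(-12 + (5 + 4)/(-2 + 3))) + u = (-5*(-12 + (5 + 4)/(-2 + 3)))*(1 - (-50)*(-12 + (5 + 4)/(-2 + 3))) + 93500 = (-5*(-12 + 9/1))*(1 - (-50)*(-12 + 9/1)) + 93500 = (-5*(-12 + 9*1))*(1 - (-50)*(-12 + 9*1)) + 93500 = (-5*(-12 + 9))*(1 - (-50)*(-12 + 9)) + 93500 = (-5*(-3))*(1 - (-50)*(-3)) + 93500 = 15*(1 - 10*15) + 93500 = 15*(1 - 150) + 93500 = 15*(-149) + 93500 = -2235 + 93500 = 91265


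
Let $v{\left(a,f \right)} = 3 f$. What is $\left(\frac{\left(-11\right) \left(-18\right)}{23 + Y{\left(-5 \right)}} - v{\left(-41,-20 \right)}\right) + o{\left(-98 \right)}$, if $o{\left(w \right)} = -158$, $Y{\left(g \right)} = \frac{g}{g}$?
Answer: $- \frac{359}{4} \approx -89.75$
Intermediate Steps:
$Y{\left(g \right)} = 1$
$\left(\frac{\left(-11\right) \left(-18\right)}{23 + Y{\left(-5 \right)}} - v{\left(-41,-20 \right)}\right) + o{\left(-98 \right)} = \left(\frac{\left(-11\right) \left(-18\right)}{23 + 1} - 3 \left(-20\right)\right) - 158 = \left(\frac{198}{24} - -60\right) - 158 = \left(198 \cdot \frac{1}{24} + 60\right) - 158 = \left(\frac{33}{4} + 60\right) - 158 = \frac{273}{4} - 158 = - \frac{359}{4}$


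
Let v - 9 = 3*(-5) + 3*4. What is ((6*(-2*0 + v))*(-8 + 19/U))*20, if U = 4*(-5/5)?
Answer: -9180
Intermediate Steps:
U = -4 (U = 4*(-5*1/5) = 4*(-1) = -4)
v = 6 (v = 9 + (3*(-5) + 3*4) = 9 + (-15 + 12) = 9 - 3 = 6)
((6*(-2*0 + v))*(-8 + 19/U))*20 = ((6*(-2*0 + 6))*(-8 + 19/(-4)))*20 = ((6*(0 + 6))*(-8 + 19*(-1/4)))*20 = ((6*6)*(-8 - 19/4))*20 = (36*(-51/4))*20 = -459*20 = -9180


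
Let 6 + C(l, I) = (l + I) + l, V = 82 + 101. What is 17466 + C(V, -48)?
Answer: 17778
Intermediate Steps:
V = 183
C(l, I) = -6 + I + 2*l (C(l, I) = -6 + ((l + I) + l) = -6 + ((I + l) + l) = -6 + (I + 2*l) = -6 + I + 2*l)
17466 + C(V, -48) = 17466 + (-6 - 48 + 2*183) = 17466 + (-6 - 48 + 366) = 17466 + 312 = 17778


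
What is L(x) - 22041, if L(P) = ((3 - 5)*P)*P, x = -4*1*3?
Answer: -22329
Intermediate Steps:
x = -12 (x = -4*3 = -12)
L(P) = -2*P**2 (L(P) = (-2*P)*P = -2*P**2)
L(x) - 22041 = -2*(-12)**2 - 22041 = -2*144 - 22041 = -288 - 22041 = -22329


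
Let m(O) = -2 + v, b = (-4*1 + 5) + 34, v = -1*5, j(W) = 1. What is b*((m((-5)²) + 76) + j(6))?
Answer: 2450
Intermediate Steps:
v = -5
b = 35 (b = (-4 + 5) + 34 = 1 + 34 = 35)
m(O) = -7 (m(O) = -2 - 5 = -7)
b*((m((-5)²) + 76) + j(6)) = 35*((-7 + 76) + 1) = 35*(69 + 1) = 35*70 = 2450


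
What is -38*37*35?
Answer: -49210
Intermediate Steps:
-38*37*35 = -1406*35 = -49210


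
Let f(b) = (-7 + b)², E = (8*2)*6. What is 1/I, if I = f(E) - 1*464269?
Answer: -1/456348 ≈ -2.1913e-6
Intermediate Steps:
E = 96 (E = 16*6 = 96)
I = -456348 (I = (-7 + 96)² - 1*464269 = 89² - 464269 = 7921 - 464269 = -456348)
1/I = 1/(-456348) = -1/456348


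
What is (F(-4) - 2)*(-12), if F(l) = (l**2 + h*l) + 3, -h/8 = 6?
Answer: -2508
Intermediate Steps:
h = -48 (h = -8*6 = -48)
F(l) = 3 + l**2 - 48*l (F(l) = (l**2 - 48*l) + 3 = 3 + l**2 - 48*l)
(F(-4) - 2)*(-12) = ((3 + (-4)**2 - 48*(-4)) - 2)*(-12) = ((3 + 16 + 192) - 2)*(-12) = (211 - 2)*(-12) = 209*(-12) = -2508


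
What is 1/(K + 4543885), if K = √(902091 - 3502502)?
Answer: 4543885/20646893493636 - 11*I*√21491/20646893493636 ≈ 2.2008e-7 - 7.8103e-11*I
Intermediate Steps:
K = 11*I*√21491 (K = √(-2600411) = 11*I*√21491 ≈ 1612.6*I)
1/(K + 4543885) = 1/(11*I*√21491 + 4543885) = 1/(4543885 + 11*I*√21491)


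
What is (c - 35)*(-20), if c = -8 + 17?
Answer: 520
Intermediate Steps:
c = 9
(c - 35)*(-20) = (9 - 35)*(-20) = -26*(-20) = 520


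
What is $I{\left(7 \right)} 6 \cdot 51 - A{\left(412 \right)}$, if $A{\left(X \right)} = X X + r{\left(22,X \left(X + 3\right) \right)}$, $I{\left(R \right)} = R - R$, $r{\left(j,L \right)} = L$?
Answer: $-340724$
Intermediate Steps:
$I{\left(R \right)} = 0$
$A{\left(X \right)} = X^{2} + X \left(3 + X\right)$ ($A{\left(X \right)} = X X + X \left(X + 3\right) = X^{2} + X \left(3 + X\right)$)
$I{\left(7 \right)} 6 \cdot 51 - A{\left(412 \right)} = 0 \cdot 6 \cdot 51 - 412 \left(3 + 2 \cdot 412\right) = 0 \cdot 51 - 412 \left(3 + 824\right) = 0 - 412 \cdot 827 = 0 - 340724 = -340724$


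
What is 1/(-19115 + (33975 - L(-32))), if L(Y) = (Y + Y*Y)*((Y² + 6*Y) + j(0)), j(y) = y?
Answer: -1/810484 ≈ -1.2338e-6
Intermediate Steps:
L(Y) = (Y + Y²)*(Y² + 6*Y) (L(Y) = (Y + Y*Y)*((Y² + 6*Y) + 0) = (Y + Y²)*(Y² + 6*Y))
1/(-19115 + (33975 - L(-32))) = 1/(-19115 + (33975 - (-32)²*(6 + (-32)² + 7*(-32)))) = 1/(-19115 + (33975 - 1024*(6 + 1024 - 224))) = 1/(-19115 + (33975 - 1024*806)) = 1/(-19115 + (33975 - 1*825344)) = 1/(-19115 + (33975 - 825344)) = 1/(-19115 - 791369) = 1/(-810484) = -1/810484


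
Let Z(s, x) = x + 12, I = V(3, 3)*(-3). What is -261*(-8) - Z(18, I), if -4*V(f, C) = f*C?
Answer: 8277/4 ≈ 2069.3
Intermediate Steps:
V(f, C) = -C*f/4 (V(f, C) = -f*C/4 = -C*f/4)
I = 27/4 (I = -¼*3*3*(-3) = -9/4*(-3) = 27/4 ≈ 6.7500)
Z(s, x) = 12 + x
-261*(-8) - Z(18, I) = -261*(-8) - (12 + 27/4) = 2088 - 1*75/4 = 2088 - 75/4 = 8277/4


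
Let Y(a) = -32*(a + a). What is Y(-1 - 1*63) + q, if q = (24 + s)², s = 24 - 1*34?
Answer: 4292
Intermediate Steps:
Y(a) = -64*a
s = -10 (s = 24 - 34 = -10)
q = 196 (q = (24 - 10)² = 14² = 196)
Y(-1 - 1*63) + q = -64*(-1 - 1*63) + 196 = -64*(-1 - 63) + 196 = -64*(-64) + 196 = 4096 + 196 = 4292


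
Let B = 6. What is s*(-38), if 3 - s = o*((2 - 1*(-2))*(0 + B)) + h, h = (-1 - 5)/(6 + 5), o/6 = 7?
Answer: 419862/11 ≈ 38169.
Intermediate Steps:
o = 42 (o = 6*7 = 42)
h = -6/11 ≈ -0.54545
s = -11049/11 (s = 3 - (42*((2 - 1*(-2))*(0 + 6)) - 6/11) = 3 - (42*((2 + 2)*6) - 6/11) = 3 - (42*(4*6) - 6/11) = 3 - (42*24 - 6/11) = 3 - (1008 - 6/11) = 3 - 1*11082/11 = 3 - 11082/11 = -11049/11 ≈ -1004.5)
s*(-38) = -11049/11*(-38) = 419862/11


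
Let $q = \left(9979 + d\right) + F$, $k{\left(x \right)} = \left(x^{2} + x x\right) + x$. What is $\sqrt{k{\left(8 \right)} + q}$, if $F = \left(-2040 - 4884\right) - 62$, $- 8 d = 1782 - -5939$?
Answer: $\frac{\sqrt{34622}}{4} \approx 46.517$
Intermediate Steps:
$d = - \frac{7721}{8}$ ($d = - \frac{1782 - -5939}{8} = - \frac{1782 + 5939}{8} = \left(- \frac{1}{8}\right) 7721 = - \frac{7721}{8} \approx -965.13$)
$k{\left(x \right)} = x + 2 x^{2}$ ($k{\left(x \right)} = \left(x^{2} + x^{2}\right) + x = 2 x^{2} + x = x + 2 x^{2}$)
$F = -6986$ ($F = -6924 - 62 = -6986$)
$q = \frac{16223}{8}$ ($q = \left(9979 - \frac{7721}{8}\right) - 6986 = \frac{72111}{8} - 6986 = \frac{16223}{8} \approx 2027.9$)
$\sqrt{k{\left(8 \right)} + q} = \sqrt{8 \left(1 + 2 \cdot 8\right) + \frac{16223}{8}} = \sqrt{8 \left(1 + 16\right) + \frac{16223}{8}} = \sqrt{8 \cdot 17 + \frac{16223}{8}} = \sqrt{136 + \frac{16223}{8}} = \sqrt{\frac{17311}{8}} = \frac{\sqrt{34622}}{4}$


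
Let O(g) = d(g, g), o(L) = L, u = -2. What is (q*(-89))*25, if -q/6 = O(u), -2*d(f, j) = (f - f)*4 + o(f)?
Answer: 13350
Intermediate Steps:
d(f, j) = -f/2 (d(f, j) = -((f - f)*4 + f)/2 = -(0*4 + f)/2 = -(0 + f)/2 = -f/2)
O(g) = -g/2
q = -6 (q = -(-3)*(-2) = -6*1 = -6)
(q*(-89))*25 = -6*(-89)*25 = 534*25 = 13350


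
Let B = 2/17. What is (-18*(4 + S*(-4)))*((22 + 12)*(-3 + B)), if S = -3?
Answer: 28224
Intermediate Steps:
B = 2/17 (B = 2*(1/17) = 2/17 ≈ 0.11765)
(-18*(4 + S*(-4)))*((22 + 12)*(-3 + B)) = (-18*(4 - 3*(-4)))*((22 + 12)*(-3 + 2/17)) = (-18*(4 + 12))*(34*(-49/17)) = -18*16*(-98) = -288*(-98) = 28224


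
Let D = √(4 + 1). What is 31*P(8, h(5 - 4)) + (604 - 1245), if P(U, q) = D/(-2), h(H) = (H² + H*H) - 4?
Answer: -641 - 31*√5/2 ≈ -675.66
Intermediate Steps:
D = √5 ≈ 2.2361
h(H) = -4 + 2*H² (h(H) = (H² + H²) - 4 = 2*H² - 4 = -4 + 2*H²)
P(U, q) = -√5/2 (P(U, q) = √5/(-2) = √5*(-½) = -√5/2)
31*P(8, h(5 - 4)) + (604 - 1245) = 31*(-√5/2) + (604 - 1245) = -31*√5/2 - 641 = -641 - 31*√5/2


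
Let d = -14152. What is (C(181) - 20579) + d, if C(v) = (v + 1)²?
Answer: -1607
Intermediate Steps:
C(v) = (1 + v)²
(C(181) - 20579) + d = ((1 + 181)² - 20579) - 14152 = (182² - 20579) - 14152 = (33124 - 20579) - 14152 = 12545 - 14152 = -1607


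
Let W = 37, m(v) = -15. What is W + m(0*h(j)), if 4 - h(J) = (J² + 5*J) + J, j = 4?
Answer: 22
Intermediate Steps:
h(J) = 4 - J² - 6*J (h(J) = 4 - ((J² + 5*J) + J) = 4 - (J² + 6*J) = 4 + (-J² - 6*J) = 4 - J² - 6*J)
W + m(0*h(j)) = 37 - 15 = 22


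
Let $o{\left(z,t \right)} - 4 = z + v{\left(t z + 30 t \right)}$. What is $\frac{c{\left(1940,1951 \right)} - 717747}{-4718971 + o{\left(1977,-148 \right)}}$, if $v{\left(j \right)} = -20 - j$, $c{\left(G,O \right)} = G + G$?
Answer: $\frac{713867}{4419974} \approx 0.16151$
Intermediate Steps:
$c{\left(G,O \right)} = 2 G$
$o{\left(z,t \right)} = -16 + z - 30 t - t z$ ($o{\left(z,t \right)} = 4 - \left(20 - z + 30 t + t z\right) = -16 + z - 30 t - t z$)
$\frac{c{\left(1940,1951 \right)} - 717747}{-4718971 + o{\left(1977,-148 \right)}} = \frac{2 \cdot 1940 - 717747}{-4718971 - \left(-1961 - 148 \left(30 + 1977\right)\right)} = \frac{3880 - 717747}{-4718971 - \left(-1961 - 297036\right)} = - \frac{713867}{-4718971 + \left(-16 + 1977 + 297036\right)} = - \frac{713867}{-4718971 + 298997} = - \frac{713867}{-4419974} = \left(-713867\right) \left(- \frac{1}{4419974}\right) = \frac{713867}{4419974}$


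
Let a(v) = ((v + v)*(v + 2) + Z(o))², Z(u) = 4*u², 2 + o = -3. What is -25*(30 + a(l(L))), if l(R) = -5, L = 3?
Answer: -423250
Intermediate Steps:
o = -5 (o = -2 - 3 = -5)
a(v) = (100 + 2*v*(2 + v))² (a(v) = ((v + v)*(v + 2) + 4*(-5)²)² = ((2*v)*(2 + v) + 4*25)² = (2*v*(2 + v) + 100)² = (100 + 2*v*(2 + v))²)
-25*(30 + a(l(L))) = -25*(30 + 4*(50 + (-5)² + 2*(-5))²) = -25*(30 + 4*(50 + 25 - 10)²) = -25*(30 + 4*65²) = -25*(30 + 4*4225) = -25*(30 + 16900) = -25*16930 = -423250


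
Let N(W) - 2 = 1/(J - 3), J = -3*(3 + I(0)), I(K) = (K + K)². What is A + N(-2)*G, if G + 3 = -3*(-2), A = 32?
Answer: 151/4 ≈ 37.750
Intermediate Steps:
I(K) = 4*K² (I(K) = (2*K)² = 4*K²)
J = -9 (J = -3*(3 + 4*0²) = -3*(3 + 4*0) = -3*(3 + 0) = -3*3 = -9)
N(W) = 23/12 (N(W) = 2 + 1/(-9 - 3) = 2 + 1/(-12) = 2 - 1/12 = 23/12)
G = 3 (G = -3 - 3*(-2) = -3 + 6 = 3)
A + N(-2)*G = 32 + (23/12)*3 = 32 + 23/4 = 151/4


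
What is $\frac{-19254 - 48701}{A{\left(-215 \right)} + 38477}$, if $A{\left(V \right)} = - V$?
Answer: $- \frac{67955}{38692} \approx -1.7563$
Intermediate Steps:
$\frac{-19254 - 48701}{A{\left(-215 \right)} + 38477} = \frac{-19254 - 48701}{\left(-1\right) \left(-215\right) + 38477} = - \frac{67955}{215 + 38477} = - \frac{67955}{38692}$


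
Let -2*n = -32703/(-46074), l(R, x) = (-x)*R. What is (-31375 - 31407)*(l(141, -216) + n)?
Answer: -29365514402645/15358 ≈ -1.9121e+9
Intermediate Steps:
l(R, x) = -R*x
n = -10901/30716 (n = -(-32703)/(2*(-46074)) = -(-32703)*(-1)/(2*46074) = -½*10901/15358 = -10901/30716 ≈ -0.35490)
(-31375 - 31407)*(l(141, -216) + n) = (-31375 - 31407)*(-1*141*(-216) - 10901/30716) = -62782*(30456 - 10901/30716) = -62782*935475595/30716 = -29365514402645/15358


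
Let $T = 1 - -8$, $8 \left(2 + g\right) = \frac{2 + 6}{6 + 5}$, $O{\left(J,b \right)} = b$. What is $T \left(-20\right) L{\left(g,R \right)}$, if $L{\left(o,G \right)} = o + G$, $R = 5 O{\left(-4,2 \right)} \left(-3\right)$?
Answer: $\frac{63180}{11} \approx 5743.6$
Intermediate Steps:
$g = - \frac{21}{11}$ ($g = -2 + \frac{\left(2 + 6\right) \frac{1}{6 + 5}}{8} = -2 + \frac{8 \cdot \frac{1}{11}}{8} = -2 + \frac{1}{8} \cdot \frac{8}{11} = -2 + \frac{1}{11} = - \frac{21}{11} \approx -1.9091$)
$R = -30$ ($R = 5 \cdot 2 \left(-3\right) = 10 \left(-3\right) = -30$)
$L{\left(o,G \right)} = G + o$
$T = 9$ ($T = 1 + 8 = 9$)
$T \left(-20\right) L{\left(g,R \right)} = 9 \left(-20\right) \left(-30 - \frac{21}{11}\right) = \left(-180\right) \left(- \frac{351}{11}\right) = \frac{63180}{11}$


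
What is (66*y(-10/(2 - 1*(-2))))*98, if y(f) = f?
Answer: -16170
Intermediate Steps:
(66*y(-10/(2 - 1*(-2))))*98 = (66*(-10/(2 - 1*(-2))))*98 = (66*(-10/(2 + 2)))*98 = (66*(-10/4))*98 = (66*(-10*¼))*98 = (66*(-5/2))*98 = -165*98 = -16170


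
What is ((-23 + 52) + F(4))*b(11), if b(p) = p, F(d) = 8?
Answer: 407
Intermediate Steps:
((-23 + 52) + F(4))*b(11) = ((-23 + 52) + 8)*11 = (29 + 8)*11 = 37*11 = 407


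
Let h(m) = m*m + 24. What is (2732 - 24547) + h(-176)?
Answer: 9185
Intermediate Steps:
h(m) = 24 + m² (h(m) = m² + 24 = 24 + m²)
(2732 - 24547) + h(-176) = (2732 - 24547) + (24 + (-176)²) = -21815 + (24 + 30976) = -21815 + 31000 = 9185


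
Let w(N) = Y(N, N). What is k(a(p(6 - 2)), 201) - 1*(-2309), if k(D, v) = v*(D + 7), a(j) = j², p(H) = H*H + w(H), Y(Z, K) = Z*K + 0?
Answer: 209540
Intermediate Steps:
Y(Z, K) = K*Z (Y(Z, K) = K*Z + 0 = K*Z)
w(N) = N² (w(N) = N*N = N²)
p(H) = 2*H² (p(H) = H*H + H² = H² + H² = 2*H²)
k(D, v) = v*(7 + D)
k(a(p(6 - 2)), 201) - 1*(-2309) = 201*(7 + (2*(6 - 2)²)²) - 1*(-2309) = 201*(7 + (2*4²)²) + 2309 = 201*(7 + (2*16)²) + 2309 = 201*(7 + 32²) + 2309 = 201*(7 + 1024) + 2309 = 201*1031 + 2309 = 207231 + 2309 = 209540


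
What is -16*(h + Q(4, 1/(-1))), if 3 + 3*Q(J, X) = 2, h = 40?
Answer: -1904/3 ≈ -634.67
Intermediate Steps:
Q(J, X) = -1/3 (Q(J, X) = -1 + (1/3)*2 = -1 + 2/3 = -1/3)
-16*(h + Q(4, 1/(-1))) = -16*(40 - 1/3) = -16*119/3 = -1904/3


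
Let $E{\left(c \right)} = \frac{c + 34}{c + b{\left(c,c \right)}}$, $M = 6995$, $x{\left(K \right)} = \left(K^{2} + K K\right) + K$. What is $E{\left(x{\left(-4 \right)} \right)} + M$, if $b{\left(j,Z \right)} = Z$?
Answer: $\frac{195891}{28} \approx 6996.1$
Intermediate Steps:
$x{\left(K \right)} = K + 2 K^{2}$ ($x{\left(K \right)} = \left(K^{2} + K^{2}\right) + K = 2 K^{2} + K = K + 2 K^{2}$)
$E{\left(c \right)} = \frac{34 + c}{2 c}$ ($E{\left(c \right)} = \frac{c + 34}{c + c} = \frac{34 + c}{2 c}$)
$E{\left(x{\left(-4 \right)} \right)} + M = \frac{34 - 4 \left(1 + 2 \left(-4\right)\right)}{2 \left(- 4 \left(1 + 2 \left(-4\right)\right)\right)} + 6995 = \frac{34 - 4 \left(1 - 8\right)}{2 \left(- 4 \left(1 - 8\right)\right)} + 6995 = \frac{34 - -28}{2 \left(\left(-4\right) \left(-7\right)\right)} + 6995 = \frac{34 + 28}{2 \cdot 28} + 6995 = \frac{1}{2} \cdot \frac{1}{28} \cdot 62 + 6995 = \frac{31}{28} + 6995 = \frac{195891}{28}$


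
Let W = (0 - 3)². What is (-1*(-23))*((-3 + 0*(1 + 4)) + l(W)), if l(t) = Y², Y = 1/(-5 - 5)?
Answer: -6877/100 ≈ -68.770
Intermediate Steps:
Y = -⅒ (Y = 1/(-10) = -⅒ ≈ -0.10000)
W = 9 (W = (-3)² = 9)
l(t) = 1/100 (l(t) = (-⅒)² = 1/100)
(-1*(-23))*((-3 + 0*(1 + 4)) + l(W)) = (-1*(-23))*((-3 + 0*(1 + 4)) + 1/100) = 23*((-3 + 0*5) + 1/100) = 23*((-3 + 0) + 1/100) = 23*(-3 + 1/100) = 23*(-299/100) = -6877/100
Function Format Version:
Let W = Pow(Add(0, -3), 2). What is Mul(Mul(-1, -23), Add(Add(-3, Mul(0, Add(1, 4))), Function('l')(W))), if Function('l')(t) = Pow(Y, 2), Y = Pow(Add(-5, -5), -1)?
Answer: Rational(-6877, 100) ≈ -68.770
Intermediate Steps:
Y = Rational(-1, 10) (Y = Pow(-10, -1) = Rational(-1, 10) ≈ -0.10000)
W = 9 (W = Pow(-3, 2) = 9)
Function('l')(t) = Rational(1, 100) (Function('l')(t) = Pow(Rational(-1, 10), 2) = Rational(1, 100))
Mul(Mul(-1, -23), Add(Add(-3, Mul(0, Add(1, 4))), Function('l')(W))) = Mul(Mul(-1, -23), Add(Add(-3, Mul(0, Add(1, 4))), Rational(1, 100))) = Mul(23, Add(Add(-3, Mul(0, 5)), Rational(1, 100))) = Mul(23, Add(Add(-3, 0), Rational(1, 100))) = Mul(23, Add(-3, Rational(1, 100))) = Mul(23, Rational(-299, 100)) = Rational(-6877, 100)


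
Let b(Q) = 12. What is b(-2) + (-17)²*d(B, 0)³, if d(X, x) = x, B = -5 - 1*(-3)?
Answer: 12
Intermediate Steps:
B = -2 (B = -5 + 3 = -2)
b(-2) + (-17)²*d(B, 0)³ = 12 + (-17)²*0³ = 12 + 289*0 = 12 + 0 = 12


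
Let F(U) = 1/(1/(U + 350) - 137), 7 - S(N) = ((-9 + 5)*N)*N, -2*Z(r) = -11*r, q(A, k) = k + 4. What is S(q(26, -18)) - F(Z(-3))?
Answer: 72279874/91377 ≈ 791.01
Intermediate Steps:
q(A, k) = 4 + k
Z(r) = 11*r/2 (Z(r) = -(-11)*r/2 = 11*r/2)
S(N) = 7 + 4*N² (S(N) = 7 - (-9 + 5)*N*N = 7 - (-4*N)*N = 7 - (-4)*N² = 7 + 4*N²)
F(U) = 1/(-137 + 1/(350 + U)) (F(U) = 1/(1/(350 + U) - 137) = 1/(-137 + 1/(350 + U)))
S(q(26, -18)) - F(Z(-3)) = (7 + 4*(4 - 18)²) - (-350 - 11*(-3)/2)/(47949 + 137*((11/2)*(-3))) = (7 + 4*(-14)²) - (-350 - 1*(-33/2))/(47949 + 137*(-33/2)) = (7 + 4*196) - (-350 + 33/2)/(47949 - 4521/2) = (7 + 784) - (-667)/(91377/2*2) = 791 - 2*(-667)/(91377*2) = 791 - 1*(-667/91377) = 791 + 667/91377 = 72279874/91377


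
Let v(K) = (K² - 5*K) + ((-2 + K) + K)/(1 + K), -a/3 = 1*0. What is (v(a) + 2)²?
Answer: 0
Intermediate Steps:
a = 0 (a = -3*0 = 0)
v(K) = K² - 5*K + (-2 + 2*K)/(1 + K) (v(K) = (K² - 5*K) + (-2 + 2*K)/(1 + K) = K² - 5*K + (-2 + 2*K)/(1 + K))
(v(a) + 2)² = ((-2 + 0³ - 4*0² - 3*0)/(1 + 0) + 2)² = ((-2 + 0 - 4*0 + 0)/1 + 2)² = (1*(-2 + 0 + 0 + 0) + 2)² = (1*(-2) + 2)² = (-2 + 2)² = 0² = 0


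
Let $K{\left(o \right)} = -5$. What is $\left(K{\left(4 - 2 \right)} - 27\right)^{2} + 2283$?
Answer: $3307$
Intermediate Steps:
$\left(K{\left(4 - 2 \right)} - 27\right)^{2} + 2283 = \left(-5 - 27\right)^{2} + 2283 = \left(-32\right)^{2} + 2283 = 1024 + 2283 = 3307$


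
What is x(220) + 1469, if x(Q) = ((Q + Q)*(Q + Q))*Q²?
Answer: 9370241469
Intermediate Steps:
x(Q) = 4*Q⁴ (x(Q) = ((2*Q)*(2*Q))*Q² = (4*Q²)*Q² = 4*Q⁴)
x(220) + 1469 = 4*220⁴ + 1469 = 4*2342560000 + 1469 = 9370240000 + 1469 = 9370241469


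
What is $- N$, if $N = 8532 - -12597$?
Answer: $-21129$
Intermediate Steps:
$N = 21129$ ($N = 8532 + 12597 = 21129$)
$- N = \left(-1\right) 21129 = -21129$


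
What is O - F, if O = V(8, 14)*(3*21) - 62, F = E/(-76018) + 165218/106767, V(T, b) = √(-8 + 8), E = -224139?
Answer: -539695446509/8116213806 ≈ -66.496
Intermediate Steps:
V(T, b) = 0 (V(T, b) = √0 = 0)
F = 36490190537/8116213806 (F = -224139/(-76018) + 165218/106767 = -224139*(-1/76018) + 165218*(1/106767) = 224139/76018 + 165218/106767 = 36490190537/8116213806 ≈ 4.4960)
O = -62 (O = 0*(3*21) - 62 = 0*63 - 62 = 0 - 62 = -62)
O - F = -62 - 1*36490190537/8116213806 = -62 - 36490190537/8116213806 = -539695446509/8116213806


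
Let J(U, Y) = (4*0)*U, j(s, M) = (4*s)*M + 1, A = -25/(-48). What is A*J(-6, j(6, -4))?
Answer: 0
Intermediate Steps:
A = 25/48 (A = -25*(-1/48) = 25/48 ≈ 0.52083)
j(s, M) = 1 + 4*M*s (j(s, M) = 4*M*s + 1 = 1 + 4*M*s)
J(U, Y) = 0 (J(U, Y) = 0*U = 0)
A*J(-6, j(6, -4)) = (25/48)*0 = 0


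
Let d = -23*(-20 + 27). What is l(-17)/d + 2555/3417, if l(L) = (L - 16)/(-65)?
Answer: 26625314/35758905 ≈ 0.74458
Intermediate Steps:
l(L) = 16/65 - L/65 (l(L) = (-16 + L)*(-1/65) = 16/65 - L/65)
d = -161 (d = -23*7 = -161)
l(-17)/d + 2555/3417 = (16/65 - 1/65*(-17))/(-161) + 2555/3417 = (16/65 + 17/65)*(-1/161) + 2555*(1/3417) = (33/65)*(-1/161) + 2555/3417 = -33/10465 + 2555/3417 = 26625314/35758905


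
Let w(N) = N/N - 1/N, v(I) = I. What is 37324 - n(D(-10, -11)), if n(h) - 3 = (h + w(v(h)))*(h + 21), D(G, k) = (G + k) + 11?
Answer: 374189/10 ≈ 37419.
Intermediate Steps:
D(G, k) = 11 + G + k
w(N) = 1 - 1/N
n(h) = 3 + (21 + h)*(h + (-1 + h)/h) (n(h) = 3 + (h + (-1 + h)/h)*(h + 21) = 3 + (h + (-1 + h)/h)*(21 + h) = 3 + (21 + h)*(h + (-1 + h)/h))
37324 - n(D(-10, -11)) = 37324 - (23 + (11 - 10 - 11)**2 - 21/(11 - 10 - 11) + 22*(11 - 10 - 11)) = 37324 - (23 + (-10)**2 - 21/(-10) + 22*(-10)) = 37324 - (23 + 100 - 21*(-1/10) - 220) = 37324 - (23 + 100 + 21/10 - 220) = 37324 - 1*(-949/10) = 37324 + 949/10 = 374189/10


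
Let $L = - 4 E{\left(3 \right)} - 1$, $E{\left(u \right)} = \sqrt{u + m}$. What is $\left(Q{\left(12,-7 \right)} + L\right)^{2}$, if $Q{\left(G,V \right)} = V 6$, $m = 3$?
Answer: $1945 + 344 \sqrt{6} \approx 2787.6$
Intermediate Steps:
$E{\left(u \right)} = \sqrt{3 + u}$ ($E{\left(u \right)} = \sqrt{u + 3} = \sqrt{3 + u}$)
$Q{\left(G,V \right)} = 6 V$
$L = -1 - 4 \sqrt{6}$ ($L = - 4 \sqrt{3 + 3} - 1 = - 4 \sqrt{6} - 1 = -1 - 4 \sqrt{6} \approx -10.798$)
$\left(Q{\left(12,-7 \right)} + L\right)^{2} = \left(6 \left(-7\right) - \left(1 + 4 \sqrt{6}\right)\right)^{2} = \left(-42 - \left(1 + 4 \sqrt{6}\right)\right)^{2} = \left(-43 - 4 \sqrt{6}\right)^{2}$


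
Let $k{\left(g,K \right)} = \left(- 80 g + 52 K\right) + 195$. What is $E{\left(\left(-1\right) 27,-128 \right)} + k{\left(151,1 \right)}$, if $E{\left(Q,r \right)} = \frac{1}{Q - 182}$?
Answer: $- \frac{2473098}{209} \approx -11833.0$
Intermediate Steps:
$k{\left(g,K \right)} = 195 - 80 g + 52 K$
$E{\left(Q,r \right)} = \frac{1}{-182 + Q}$
$E{\left(\left(-1\right) 27,-128 \right)} + k{\left(151,1 \right)} = \frac{1}{-182 - 27} + \left(195 - 12080 + 52 \cdot 1\right) = \frac{1}{-182 - 27} + \left(195 - 12080 + 52\right) = \frac{1}{-209} - 11833 = - \frac{1}{209} - 11833 = - \frac{2473098}{209}$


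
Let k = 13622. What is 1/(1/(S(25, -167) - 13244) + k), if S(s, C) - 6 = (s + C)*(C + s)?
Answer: 6926/94345973 ≈ 7.3411e-5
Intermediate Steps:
S(s, C) = 6 + (C + s)² (S(s, C) = 6 + (s + C)*(C + s) = 6 + (C + s)*(C + s) = 6 + (C + s)²)
1/(1/(S(25, -167) - 13244) + k) = 1/(1/((6 + (-167 + 25)²) - 13244) + 13622) = 1/(1/((6 + (-142)²) - 13244) + 13622) = 1/(1/((6 + 20164) - 13244) + 13622) = 1/(1/(20170 - 13244) + 13622) = 1/(1/6926 + 13622) = 1/(94345973/6926) = 6926/94345973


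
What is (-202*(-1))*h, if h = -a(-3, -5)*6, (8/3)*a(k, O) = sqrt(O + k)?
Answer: -909*I*sqrt(2) ≈ -1285.5*I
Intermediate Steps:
a(k, O) = 3*sqrt(O + k)/8
h = -9*I*sqrt(2)/2 (h = -3*sqrt(-5 - 3)/8*6 = -3*sqrt(-8)/8*6 = -3*2*I*sqrt(2)/8*6 = -3*I*sqrt(2)/4*6 = -9*I*sqrt(2)/2 ≈ -6.364*I)
(-202*(-1))*h = (-202*(-1))*(-9*I*sqrt(2)/2) = 202*(-9*I*sqrt(2)/2) = -909*I*sqrt(2)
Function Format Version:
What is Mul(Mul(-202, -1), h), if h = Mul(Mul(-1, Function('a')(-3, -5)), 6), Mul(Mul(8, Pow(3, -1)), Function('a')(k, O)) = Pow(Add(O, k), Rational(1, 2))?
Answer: Mul(-909, I, Pow(2, Rational(1, 2))) ≈ Mul(-1285.5, I)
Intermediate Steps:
Function('a')(k, O) = Mul(Rational(3, 8), Pow(Add(O, k), Rational(1, 2)))
h = Mul(Rational(-9, 2), I, Pow(2, Rational(1, 2))) (h = Mul(Mul(-1, Mul(Rational(3, 8), Pow(Add(-5, -3), Rational(1, 2)))), 6) = Mul(Mul(-1, Mul(Rational(3, 8), Pow(-8, Rational(1, 2)))), 6) = Mul(Mul(-1, Mul(Rational(3, 8), Mul(2, I, Pow(2, Rational(1, 2))))), 6) = Mul(Mul(-1, Mul(Rational(3, 4), I, Pow(2, Rational(1, 2)))), 6) = Mul(Mul(Rational(-3, 4), I, Pow(2, Rational(1, 2))), 6) = Mul(Rational(-9, 2), I, Pow(2, Rational(1, 2))) ≈ Mul(-6.3640, I))
Mul(Mul(-202, -1), h) = Mul(Mul(-202, -1), Mul(Rational(-9, 2), I, Pow(2, Rational(1, 2)))) = Mul(202, Mul(Rational(-9, 2), I, Pow(2, Rational(1, 2)))) = Mul(-909, I, Pow(2, Rational(1, 2)))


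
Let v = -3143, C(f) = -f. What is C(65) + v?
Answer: -3208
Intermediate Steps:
C(65) + v = -1*65 - 3143 = -65 - 3143 = -3208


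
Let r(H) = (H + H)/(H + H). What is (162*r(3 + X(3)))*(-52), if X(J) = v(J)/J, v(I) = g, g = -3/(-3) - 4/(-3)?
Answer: -8424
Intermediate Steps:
g = 7/3 (g = -3*(-⅓) - 4*(-⅓) = 1 + 4/3 = 7/3 ≈ 2.3333)
v(I) = 7/3
X(J) = 7/(3*J)
r(H) = 1 (r(H) = (2*H)/((2*H)) = (2*H)*(1/(2*H)) = 1)
(162*r(3 + X(3)))*(-52) = (162*1)*(-52) = 162*(-52) = -8424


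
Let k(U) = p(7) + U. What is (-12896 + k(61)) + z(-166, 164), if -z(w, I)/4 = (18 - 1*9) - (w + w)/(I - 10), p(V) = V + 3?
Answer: -990961/77 ≈ -12870.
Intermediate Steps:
p(V) = 3 + V
k(U) = 10 + U (k(U) = (3 + 7) + U = 10 + U)
z(w, I) = -36 + 8*w/(-10 + I) (z(w, I) = -4*((18 - 1*9) - (w + w)/(I - 10)) = -4*((18 - 9) - 2*w/(-10 + I)) = -4*(9 - 2*w/(-10 + I)) = -36 + 8*w/(-10 + I))
(-12896 + k(61)) + z(-166, 164) = (-12896 + (10 + 61)) + 4*(90 - 9*164 + 2*(-166))/(-10 + 164) = (-12896 + 71) + 4*(90 - 1476 - 332)/154 = -12825 + 4*(1/154)*(-1718) = -12825 - 3436/77 = -990961/77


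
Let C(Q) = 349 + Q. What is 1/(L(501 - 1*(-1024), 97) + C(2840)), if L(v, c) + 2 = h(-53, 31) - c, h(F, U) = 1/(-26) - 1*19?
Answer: 26/79845 ≈ 0.00032563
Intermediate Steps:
h(F, U) = -495/26 (h(F, U) = 1*(-1/26) - 19 = -1/26 - 19 = -495/26)
L(v, c) = -547/26 - c (L(v, c) = -2 + (-495/26 - c) = -547/26 - c)
1/(L(501 - 1*(-1024), 97) + C(2840)) = 1/((-547/26 - 1*97) + (349 + 2840)) = 1/((-547/26 - 97) + 3189) = 1/(-3069/26 + 3189) = 1/(79845/26) = 26/79845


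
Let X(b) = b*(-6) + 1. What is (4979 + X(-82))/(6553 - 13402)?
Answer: -608/761 ≈ -0.79895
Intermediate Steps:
X(b) = 1 - 6*b (X(b) = -6*b + 1 = 1 - 6*b)
(4979 + X(-82))/(6553 - 13402) = (4979 + (1 - 6*(-82)))/(6553 - 13402) = (4979 + (1 + 492))/(-6849) = (4979 + 493)*(-1/6849) = 5472*(-1/6849) = -608/761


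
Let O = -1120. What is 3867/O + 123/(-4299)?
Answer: -5587331/1604960 ≈ -3.4813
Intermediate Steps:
3867/O + 123/(-4299) = 3867/(-1120) + 123/(-4299) = 3867*(-1/1120) + 123*(-1/4299) = -3867/1120 - 41/1433 = -5587331/1604960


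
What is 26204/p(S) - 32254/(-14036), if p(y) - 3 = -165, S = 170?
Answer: -90643549/568458 ≈ -159.46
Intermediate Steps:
p(y) = -162 (p(y) = 3 - 165 = -162)
26204/p(S) - 32254/(-14036) = 26204/(-162) - 32254/(-14036) = 26204*(-1/162) - 32254*(-1/14036) = -13102/81 + 16127/7018 = -90643549/568458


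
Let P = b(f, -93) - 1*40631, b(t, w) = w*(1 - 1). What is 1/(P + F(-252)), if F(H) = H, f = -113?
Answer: -1/40883 ≈ -2.4460e-5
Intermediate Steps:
b(t, w) = 0 (b(t, w) = w*0 = 0)
P = -40631 (P = 0 - 1*40631 = 0 - 40631 = -40631)
1/(P + F(-252)) = 1/(-40631 - 252) = 1/(-40883) = -1/40883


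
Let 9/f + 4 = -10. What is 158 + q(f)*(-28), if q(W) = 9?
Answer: -94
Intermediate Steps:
f = -9/14 (f = 9/(-4 - 10) = 9/(-14) = 9*(-1/14) = -9/14 ≈ -0.64286)
158 + q(f)*(-28) = 158 + 9*(-28) = 158 - 252 = -94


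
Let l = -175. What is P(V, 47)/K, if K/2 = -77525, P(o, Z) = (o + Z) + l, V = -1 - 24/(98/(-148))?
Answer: 909/1519490 ≈ 0.00059823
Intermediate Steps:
V = 1727/49 (V = -1 - 24/(98*(-1/148)) = -1 - 24/(-49/74) = -1 - 24*(-74)/49 = -1 - 1*(-1776/49) = -1 + 1776/49 = 1727/49 ≈ 35.245)
P(o, Z) = -175 + Z + o (P(o, Z) = (o + Z) - 175 = (Z + o) - 175 = -175 + Z + o)
K = -155050 (K = 2*(-77525) = -155050)
P(V, 47)/K = (-175 + 47 + 1727/49)/(-155050) = -4545/49*(-1/155050) = 909/1519490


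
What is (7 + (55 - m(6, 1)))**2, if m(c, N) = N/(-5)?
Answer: 96721/25 ≈ 3868.8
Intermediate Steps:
m(c, N) = -N/5 (m(c, N) = N*(-1/5) = -N/5)
(7 + (55 - m(6, 1)))**2 = (7 + (55 - (-1)/5))**2 = (7 + (55 - 1*(-1/5)))**2 = (7 + (55 + 1/5))**2 = (7 + 276/5)**2 = (311/5)**2 = 96721/25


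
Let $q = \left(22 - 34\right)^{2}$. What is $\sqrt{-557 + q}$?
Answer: $i \sqrt{413} \approx 20.322 i$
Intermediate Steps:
$q = 144$ ($q = \left(-12\right)^{2} = 144$)
$\sqrt{-557 + q} = \sqrt{-557 + 144} = \sqrt{-413} = i \sqrt{413}$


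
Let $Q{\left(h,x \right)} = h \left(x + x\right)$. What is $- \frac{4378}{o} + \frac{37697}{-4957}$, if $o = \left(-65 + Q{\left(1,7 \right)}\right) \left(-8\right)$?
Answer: $- \frac{18541061}{1011228} \approx -18.335$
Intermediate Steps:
$Q{\left(h,x \right)} = 2 h x$ ($Q{\left(h,x \right)} = h 2 x = 2 h x$)
$o = 408$ ($o = \left(-65 + 2 \cdot 1 \cdot 7\right) \left(-8\right) = \left(-65 + 14\right) \left(-8\right) = \left(-51\right) \left(-8\right) = 408$)
$- \frac{4378}{o} + \frac{37697}{-4957} = - \frac{4378}{408} + \frac{37697}{-4957} = \left(-4378\right) \frac{1}{408} + 37697 \left(- \frac{1}{4957}\right) = - \frac{2189}{204} - \frac{37697}{4957} = - \frac{18541061}{1011228}$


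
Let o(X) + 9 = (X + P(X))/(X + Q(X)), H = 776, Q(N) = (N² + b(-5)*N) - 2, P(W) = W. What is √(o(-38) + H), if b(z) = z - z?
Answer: √10498722/117 ≈ 27.694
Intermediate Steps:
b(z) = 0
Q(N) = -2 + N² (Q(N) = (N² + 0*N) - 2 = (N² + 0) - 2 = N² - 2 = -2 + N²)
o(X) = -9 + 2*X/(-2 + X + X²) (o(X) = -9 + (X + X)/(X + (-2 + X²)) = -9 + (2*X)/(-2 + X + X²) = -9 + 2*X/(-2 + X + X²))
√(o(-38) + H) = √((18 - 9*(-38)² - 7*(-38))/(-2 - 38 + (-38)²) + 776) = √((18 - 9*1444 + 266)/(-2 - 38 + 1444) + 776) = √((18 - 12996 + 266)/1404 + 776) = √((1/1404)*(-12712) + 776) = √(-3178/351 + 776) = √(269198/351) = √10498722/117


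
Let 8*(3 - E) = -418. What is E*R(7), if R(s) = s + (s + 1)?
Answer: 3315/4 ≈ 828.75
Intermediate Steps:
E = 221/4 (E = 3 - ⅛*(-418) = 3 + 209/4 = 221/4 ≈ 55.250)
R(s) = 1 + 2*s (R(s) = s + (1 + s) = 1 + 2*s)
E*R(7) = 221*(1 + 2*7)/4 = 221*(1 + 14)/4 = (221/4)*15 = 3315/4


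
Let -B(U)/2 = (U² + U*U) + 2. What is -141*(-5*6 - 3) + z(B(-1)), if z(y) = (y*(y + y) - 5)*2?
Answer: 4899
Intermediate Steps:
B(U) = -4 - 4*U² (B(U) = -2*((U² + U*U) + 2) = -2*((U² + U²) + 2) = -2*(2*U² + 2) = -2*(2 + 2*U²) = -4 - 4*U²)
z(y) = -10 + 4*y² (z(y) = (y*(2*y) - 5)*2 = (2*y² - 5)*2 = (-5 + 2*y²)*2 = -10 + 4*y²)
-141*(-5*6 - 3) + z(B(-1)) = -141*(-5*6 - 3) + (-10 + 4*(-4 - 4*(-1)²)²) = -141*(-30 - 3) + (-10 + 4*(-4 - 4*1)²) = -141*(-33) + (-10 + 4*(-4 - 4)²) = 4653 + (-10 + 4*(-8)²) = 4653 + (-10 + 4*64) = 4653 + (-10 + 256) = 4653 + 246 = 4899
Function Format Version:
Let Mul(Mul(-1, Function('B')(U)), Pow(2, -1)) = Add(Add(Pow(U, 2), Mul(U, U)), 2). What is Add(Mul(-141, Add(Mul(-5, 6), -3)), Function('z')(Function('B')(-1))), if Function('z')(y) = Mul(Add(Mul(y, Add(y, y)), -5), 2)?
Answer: 4899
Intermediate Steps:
Function('B')(U) = Add(-4, Mul(-4, Pow(U, 2))) (Function('B')(U) = Mul(-2, Add(Add(Pow(U, 2), Mul(U, U)), 2)) = Mul(-2, Add(Add(Pow(U, 2), Pow(U, 2)), 2)) = Mul(-2, Add(Mul(2, Pow(U, 2)), 2)) = Mul(-2, Add(2, Mul(2, Pow(U, 2)))) = Add(-4, Mul(-4, Pow(U, 2))))
Function('z')(y) = Add(-10, Mul(4, Pow(y, 2))) (Function('z')(y) = Mul(Add(Mul(y, Mul(2, y)), -5), 2) = Mul(Add(Mul(2, Pow(y, 2)), -5), 2) = Mul(Add(-5, Mul(2, Pow(y, 2))), 2) = Add(-10, Mul(4, Pow(y, 2))))
Add(Mul(-141, Add(Mul(-5, 6), -3)), Function('z')(Function('B')(-1))) = Add(Mul(-141, Add(Mul(-5, 6), -3)), Add(-10, Mul(4, Pow(Add(-4, Mul(-4, Pow(-1, 2))), 2)))) = Add(Mul(-141, Add(-30, -3)), Add(-10, Mul(4, Pow(Add(-4, Mul(-4, 1)), 2)))) = Add(Mul(-141, -33), Add(-10, Mul(4, Pow(Add(-4, -4), 2)))) = Add(4653, Add(-10, Mul(4, Pow(-8, 2)))) = Add(4653, Add(-10, Mul(4, 64))) = Add(4653, Add(-10, 256)) = Add(4653, 246) = 4899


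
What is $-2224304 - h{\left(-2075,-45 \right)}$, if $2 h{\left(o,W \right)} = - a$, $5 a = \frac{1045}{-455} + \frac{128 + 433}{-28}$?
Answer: $- \frac{8096474689}{3640} \approx -2.2243 \cdot 10^{6}$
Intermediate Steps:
$a = - \frac{8129}{1820}$ ($a = \frac{\frac{1045}{-455} + \frac{128 + 433}{-28}}{5} = \frac{1045 \left(- \frac{1}{455}\right) + 561 \left(- \frac{1}{28}\right)}{5} = \frac{- \frac{209}{91} - \frac{561}{28}}{5} = \frac{1}{5} \left(- \frac{8129}{364}\right) = - \frac{8129}{1820} \approx -4.4665$)
$h{\left(o,W \right)} = \frac{8129}{3640}$ ($h{\left(o,W \right)} = \frac{\left(-1\right) \left(- \frac{8129}{1820}\right)}{2} = \frac{1}{2} \cdot \frac{8129}{1820} = \frac{8129}{3640}$)
$-2224304 - h{\left(-2075,-45 \right)} = -2224304 - \frac{8129}{3640} = - \frac{8096474689}{3640}$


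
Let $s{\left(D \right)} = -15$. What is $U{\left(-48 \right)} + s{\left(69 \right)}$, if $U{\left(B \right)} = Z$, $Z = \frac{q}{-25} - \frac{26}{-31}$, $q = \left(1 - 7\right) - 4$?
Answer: $- \frac{2133}{155} \approx -13.761$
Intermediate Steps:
$q = -10$ ($q = -6 - 4 = -10$)
$Z = \frac{192}{155}$ ($Z = - \frac{10}{-25} - \frac{26}{-31} = \left(-10\right) \left(- \frac{1}{25}\right) - - \frac{26}{31} = \frac{2}{5} + \frac{26}{31} = \frac{192}{155} \approx 1.2387$)
$U{\left(B \right)} = \frac{192}{155}$
$U{\left(-48 \right)} + s{\left(69 \right)} = \frac{192}{155} - 15 = - \frac{2133}{155}$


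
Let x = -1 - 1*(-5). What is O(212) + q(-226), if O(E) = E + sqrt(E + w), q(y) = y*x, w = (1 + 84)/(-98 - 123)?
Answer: -692 + sqrt(35763)/13 ≈ -677.45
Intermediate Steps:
x = 4 (x = -1 + 5 = 4)
w = -5/13 (w = 85/(-221) = 85*(-1/221) = -5/13 ≈ -0.38462)
q(y) = 4*y (q(y) = y*4 = 4*y)
O(E) = E + sqrt(-5/13 + E) (O(E) = E + sqrt(E - 5/13) = E + sqrt(-5/13 + E))
O(212) + q(-226) = (212 + sqrt(-65 + 169*212)/13) + 4*(-226) = (212 + sqrt(-65 + 35828)/13) - 904 = (212 + sqrt(35763)/13) - 904 = -692 + sqrt(35763)/13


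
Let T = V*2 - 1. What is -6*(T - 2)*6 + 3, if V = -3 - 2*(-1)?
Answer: 183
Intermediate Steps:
V = -1 (V = -3 + 2 = -1)
T = -3 (T = -1*2 - 1 = -2 - 1 = -3)
-6*(T - 2)*6 + 3 = -6*(-3 - 2)*6 + 3 = -(-30)*6 + 3 = -6*(-30) + 3 = 180 + 3 = 183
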